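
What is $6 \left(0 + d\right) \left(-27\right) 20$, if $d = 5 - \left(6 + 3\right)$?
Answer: $12960$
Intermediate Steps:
$d = -4$ ($d = 5 - 9 = -4$)
$6 \left(0 + d\right) \left(-27\right) 20 = 6 \left(0 - 4\right) \left(-27\right) 20 = 6 \left(-4\right) \left(-27\right) 20 = \left(-24\right) \left(-27\right) 20 = 648 \cdot 20 = 12960$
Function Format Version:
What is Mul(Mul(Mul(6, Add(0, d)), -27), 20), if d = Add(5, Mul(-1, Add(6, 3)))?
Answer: 12960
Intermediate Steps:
d = -4 (d = Add(5, Mul(-1, 9)) = Add(5, -9) = -4)
Mul(Mul(Mul(6, Add(0, d)), -27), 20) = Mul(Mul(Mul(6, Add(0, -4)), -27), 20) = Mul(Mul(Mul(6, -4), -27), 20) = Mul(Mul(-24, -27), 20) = Mul(648, 20) = 12960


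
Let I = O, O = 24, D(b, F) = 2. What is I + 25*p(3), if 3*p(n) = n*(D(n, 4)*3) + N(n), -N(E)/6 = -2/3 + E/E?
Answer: 472/3 ≈ 157.33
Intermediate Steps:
N(E) = -2 (N(E) = -6*(-2/3 + E/E) = -6*(-2*⅓ + 1) = -6*(-⅔ + 1) = -6*⅓ = -2)
I = 24
p(n) = -⅔ + 2*n (p(n) = (n*(2*3) - 2)/3 = (n*6 - 2)/3 = (6*n - 2)/3 = (-2 + 6*n)/3 = -⅔ + 2*n)
I + 25*p(3) = 24 + 25*(-⅔ + 2*3) = 24 + 25*(-⅔ + 6) = 24 + 25*(16/3) = 24 + 400/3 = 472/3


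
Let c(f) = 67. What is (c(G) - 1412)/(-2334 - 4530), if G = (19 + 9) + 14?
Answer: 1345/6864 ≈ 0.19595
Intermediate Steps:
G = 42 (G = 28 + 14 = 42)
(c(G) - 1412)/(-2334 - 4530) = (67 - 1412)/(-2334 - 4530) = -1345/(-6864) = -1345*(-1/6864) = 1345/6864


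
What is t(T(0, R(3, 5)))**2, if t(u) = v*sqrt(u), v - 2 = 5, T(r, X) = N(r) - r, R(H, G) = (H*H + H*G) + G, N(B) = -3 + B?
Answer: -147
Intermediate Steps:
R(H, G) = G + H**2 + G*H (R(H, G) = (H**2 + G*H) + G = G + H**2 + G*H)
T(r, X) = -3 (T(r, X) = (-3 + r) - r = -3)
v = 7 (v = 2 + 5 = 7)
t(u) = 7*sqrt(u)
t(T(0, R(3, 5)))**2 = (7*sqrt(-3))**2 = (7*(I*sqrt(3)))**2 = (7*I*sqrt(3))**2 = -147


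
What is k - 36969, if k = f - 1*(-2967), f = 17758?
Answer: -16244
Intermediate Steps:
k = 20725 (k = 17758 - 1*(-2967) = 17758 + 2967 = 20725)
k - 36969 = 20725 - 36969 = -16244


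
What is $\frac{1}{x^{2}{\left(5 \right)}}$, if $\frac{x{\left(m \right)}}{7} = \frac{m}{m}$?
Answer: $\frac{1}{49} \approx 0.020408$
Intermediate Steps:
$x{\left(m \right)} = 7$ ($x{\left(m \right)} = 7 \frac{m}{m} = 7 \cdot 1 = 7$)
$\frac{1}{x^{2}{\left(5 \right)}} = \frac{1}{7^{2}} = \frac{1}{49}$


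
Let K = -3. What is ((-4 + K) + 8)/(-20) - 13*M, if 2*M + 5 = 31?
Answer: -3381/20 ≈ -169.05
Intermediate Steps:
M = 13 (M = -5/2 + (1/2)*31 = -5/2 + 31/2 = 13)
((-4 + K) + 8)/(-20) - 13*M = ((-4 - 3) + 8)/(-20) - 13*13 = (-7 + 8)*(-1/20) - 169 = 1*(-1/20) - 169 = -1/20 - 169 = -3381/20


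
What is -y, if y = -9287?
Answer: 9287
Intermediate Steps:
-y = -1*(-9287) = 9287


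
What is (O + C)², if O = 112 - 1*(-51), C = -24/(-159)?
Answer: 74770609/2809 ≈ 26618.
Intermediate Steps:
C = 8/53 (C = -24*(-1/159) = 8/53 ≈ 0.15094)
O = 163 (O = 112 + 51 = 163)
(O + C)² = (163 + 8/53)² = (8647/53)² = 74770609/2809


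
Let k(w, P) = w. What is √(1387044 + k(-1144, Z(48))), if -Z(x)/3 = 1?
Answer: 10*√13859 ≈ 1177.2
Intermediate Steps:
Z(x) = -3 (Z(x) = -3*1 = -3)
√(1387044 + k(-1144, Z(48))) = √(1387044 - 1144) = √1385900 = 10*√13859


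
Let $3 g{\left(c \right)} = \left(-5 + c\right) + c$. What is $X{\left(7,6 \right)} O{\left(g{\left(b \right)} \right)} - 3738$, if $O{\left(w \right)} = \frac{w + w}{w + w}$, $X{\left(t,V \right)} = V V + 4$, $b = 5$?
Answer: $-3698$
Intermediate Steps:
$g{\left(c \right)} = - \frac{5}{3} + \frac{2 c}{3}$ ($g{\left(c \right)} = \frac{\left(-5 + c\right) + c}{3} = \frac{-5 + 2 c}{3} = - \frac{5}{3} + \frac{2 c}{3}$)
$X{\left(t,V \right)} = 4 + V^{2}$ ($X{\left(t,V \right)} = V^{2} + 4 = 4 + V^{2}$)
$O{\left(w \right)} = 1$ ($O{\left(w \right)} = \frac{2 w}{2 w} = 2 w \frac{1}{2 w} = 1$)
$X{\left(7,6 \right)} O{\left(g{\left(b \right)} \right)} - 3738 = \left(4 + 6^{2}\right) 1 - 3738 = \left(4 + 36\right) 1 - 3738 = 40 \cdot 1 - 3738 = 40 - 3738 = -3698$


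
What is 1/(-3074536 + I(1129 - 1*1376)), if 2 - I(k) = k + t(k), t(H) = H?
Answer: -1/3074040 ≈ -3.2530e-7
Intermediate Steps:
I(k) = 2 - 2*k (I(k) = 2 - (k + k) = 2 - 2*k)
1/(-3074536 + I(1129 - 1*1376)) = 1/(-3074536 + (2 - 2*(1129 - 1*1376))) = 1/(-3074536 + (2 - 2*(1129 - 1376))) = 1/(-3074536 + (2 - 2*(-247))) = 1/(-3074536 + (2 + 494)) = 1/(-3074536 + 496) = 1/(-3074040) = -1/3074040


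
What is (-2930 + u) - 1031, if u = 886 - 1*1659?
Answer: -4734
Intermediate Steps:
u = -773 (u = 886 - 1659 = -773)
(-2930 + u) - 1031 = (-2930 - 773) - 1031 = -3703 - 1031 = -4734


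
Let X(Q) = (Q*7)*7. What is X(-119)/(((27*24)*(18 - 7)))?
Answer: -5831/7128 ≈ -0.81804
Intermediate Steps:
X(Q) = 49*Q (X(Q) = (7*Q)*7 = 49*Q)
X(-119)/(((27*24)*(18 - 7))) = (49*(-119))/(((27*24)*(18 - 7))) = -5831/(648*11) = -5831/7128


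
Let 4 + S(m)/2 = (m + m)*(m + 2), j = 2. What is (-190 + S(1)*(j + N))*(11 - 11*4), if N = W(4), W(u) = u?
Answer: 5478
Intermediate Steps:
N = 4
S(m) = -8 + 4*m*(2 + m) (S(m) = -8 + 2*((m + m)*(m + 2)) = -8 + 2*((2*m)*(2 + m)) = -8 + 2*(2*m*(2 + m)) = -8 + 4*m*(2 + m))
(-190 + S(1)*(j + N))*(11 - 11*4) = (-190 + (-8 + 4*1**2 + 8*1)*(2 + 4))*(11 - 11*4) = (-190 + (-8 + 4*1 + 8)*6)*(11 - 44) = (-190 + (-8 + 4 + 8)*6)*(-33) = (-190 + 4*6)*(-33) = (-190 + 24)*(-33) = -166*(-33) = 5478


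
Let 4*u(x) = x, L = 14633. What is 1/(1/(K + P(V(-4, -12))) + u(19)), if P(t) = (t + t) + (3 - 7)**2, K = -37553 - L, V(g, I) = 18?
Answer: 104268/495271 ≈ 0.21053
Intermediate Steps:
u(x) = x/4
K = -52186 (K = -37553 - 1*14633 = -37553 - 14633 = -52186)
P(t) = 16 + 2*t (P(t) = 2*t + (-4)**2 = 2*t + 16 = 16 + 2*t)
1/(1/(K + P(V(-4, -12))) + u(19)) = 1/(1/(-52186 + (16 + 2*18)) + (1/4)*19) = 1/(1/(-52186 + (16 + 36)) + 19/4) = 1/(1/(-52186 + 52) + 19/4) = 1/(1/(-52134) + 19/4) = 1/(-1/52134 + 19/4) = 1/(495271/104268) = 104268/495271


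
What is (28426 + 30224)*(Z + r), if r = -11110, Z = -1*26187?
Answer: -2187469050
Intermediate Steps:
Z = -26187
(28426 + 30224)*(Z + r) = (28426 + 30224)*(-26187 - 11110) = 58650*(-37297) = -2187469050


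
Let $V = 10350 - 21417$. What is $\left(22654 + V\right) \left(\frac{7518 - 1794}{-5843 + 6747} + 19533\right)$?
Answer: $\frac{51166905843}{226} \approx 2.264 \cdot 10^{8}$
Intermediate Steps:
$V = -11067$
$\left(22654 + V\right) \left(\frac{7518 - 1794}{-5843 + 6747} + 19533\right) = \left(22654 - 11067\right) \left(\frac{7518 - 1794}{-5843 + 6747} + 19533\right) = 11587 \left(\frac{5724}{904} + 19533\right) = 11587 \left(5724 \cdot \frac{1}{904} + 19533\right) = 11587 \left(\frac{1431}{226} + 19533\right) = 11587 \cdot \frac{4415889}{226} = \frac{51166905843}{226}$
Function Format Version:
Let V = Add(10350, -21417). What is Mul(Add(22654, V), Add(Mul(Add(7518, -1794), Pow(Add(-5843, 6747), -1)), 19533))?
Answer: Rational(51166905843, 226) ≈ 2.2640e+8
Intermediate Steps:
V = -11067
Mul(Add(22654, V), Add(Mul(Add(7518, -1794), Pow(Add(-5843, 6747), -1)), 19533)) = Mul(Add(22654, -11067), Add(Mul(Add(7518, -1794), Pow(Add(-5843, 6747), -1)), 19533)) = Mul(11587, Add(Mul(5724, Pow(904, -1)), 19533)) = Mul(11587, Add(Mul(5724, Rational(1, 904)), 19533)) = Mul(11587, Add(Rational(1431, 226), 19533)) = Mul(11587, Rational(4415889, 226)) = Rational(51166905843, 226)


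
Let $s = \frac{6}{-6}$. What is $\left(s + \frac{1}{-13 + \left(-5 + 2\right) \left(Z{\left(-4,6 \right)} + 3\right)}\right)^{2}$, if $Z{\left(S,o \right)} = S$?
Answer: $\frac{121}{100} \approx 1.21$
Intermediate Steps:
$s = -1$ ($s = 6 \left(- \frac{1}{6}\right) = -1$)
$\left(s + \frac{1}{-13 + \left(-5 + 2\right) \left(Z{\left(-4,6 \right)} + 3\right)}\right)^{2} = \left(-1 + \frac{1}{-13 + \left(-5 + 2\right) \left(-4 + 3\right)}\right)^{2} = \left(-1 + \frac{1}{-13 - -3}\right)^{2} = \left(-1 + \frac{1}{-13 + 3}\right)^{2} = \left(-1 + \frac{1}{-10}\right)^{2} = \left(-1 - \frac{1}{10}\right)^{2} = \left(- \frac{11}{10}\right)^{2} = \frac{121}{100}$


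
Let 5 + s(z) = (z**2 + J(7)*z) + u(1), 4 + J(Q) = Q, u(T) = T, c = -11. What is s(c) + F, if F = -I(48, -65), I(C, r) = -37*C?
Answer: 1860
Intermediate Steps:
J(Q) = -4 + Q
F = 1776 (F = -(-37)*48 = -1*(-1776) = 1776)
s(z) = -4 + z**2 + 3*z (s(z) = -5 + ((z**2 + (-4 + 7)*z) + 1) = -5 + ((z**2 + 3*z) + 1) = -5 + (1 + z**2 + 3*z) = -4 + z**2 + 3*z)
s(c) + F = (-4 + (-11)**2 + 3*(-11)) + 1776 = (-4 + 121 - 33) + 1776 = 84 + 1776 = 1860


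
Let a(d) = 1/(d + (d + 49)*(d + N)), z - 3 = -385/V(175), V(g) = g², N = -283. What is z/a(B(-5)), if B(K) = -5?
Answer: -4733954/125 ≈ -37872.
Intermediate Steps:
z = 2614/875 (z = 3 - 385/(175²) = 3 - 385/30625 = 3 - 385*1/30625 = 3 - 11/875 = 2614/875 ≈ 2.9874)
a(d) = 1/(d + (-283 + d)*(49 + d)) (a(d) = 1/(d + (d + 49)*(d - 283)) = 1/(d + (49 + d)*(-283 + d)) = 1/(d + (-283 + d)*(49 + d)))
z/a(B(-5)) = 2614/(875*(1/(-13867 + (-5)² - 233*(-5)))) = 2614/(875*(1/(-13867 + 25 + 1165))) = 2614/(875*(1/(-12677))) = 2614/(875*(-1/12677)) = (2614/875)*(-12677) = -4733954/125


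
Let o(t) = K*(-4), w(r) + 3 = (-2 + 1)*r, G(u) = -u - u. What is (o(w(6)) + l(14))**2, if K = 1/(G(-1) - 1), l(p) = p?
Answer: 100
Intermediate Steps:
G(u) = -2*u
K = 1 (K = 1/(-2*(-1) - 1) = 1/(2 - 1) = 1/1 = 1)
w(r) = -3 - r (w(r) = -3 + (-2 + 1)*r = -3 - r)
o(t) = -4 (o(t) = 1*(-4) = -4)
(o(w(6)) + l(14))**2 = (-4 + 14)**2 = 10**2 = 100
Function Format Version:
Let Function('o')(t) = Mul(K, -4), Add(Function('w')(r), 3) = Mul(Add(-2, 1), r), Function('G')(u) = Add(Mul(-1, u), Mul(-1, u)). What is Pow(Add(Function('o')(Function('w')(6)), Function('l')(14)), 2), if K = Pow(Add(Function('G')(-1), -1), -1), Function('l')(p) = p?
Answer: 100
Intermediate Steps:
Function('G')(u) = Mul(-2, u)
K = 1 (K = Pow(Add(Mul(-2, -1), -1), -1) = Pow(Add(2, -1), -1) = Pow(1, -1) = 1)
Function('w')(r) = Add(-3, Mul(-1, r)) (Function('w')(r) = Add(-3, Mul(Add(-2, 1), r)) = Add(-3, Mul(-1, r)))
Function('o')(t) = -4 (Function('o')(t) = Mul(1, -4) = -4)
Pow(Add(Function('o')(Function('w')(6)), Function('l')(14)), 2) = Pow(Add(-4, 14), 2) = Pow(10, 2) = 100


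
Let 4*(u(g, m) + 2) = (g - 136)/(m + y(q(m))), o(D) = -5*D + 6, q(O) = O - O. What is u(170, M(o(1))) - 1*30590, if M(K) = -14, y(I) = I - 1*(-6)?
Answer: -489489/16 ≈ -30593.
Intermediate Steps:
q(O) = 0
y(I) = 6 + I (y(I) = I + 6 = 6 + I)
o(D) = 6 - 5*D
u(g, m) = -2 + (-136 + g)/(4*(6 + m)) (u(g, m) = -2 + ((g - 136)/(m + (6 + 0)))/4 = -2 + ((-136 + g)/(m + 6))/4 = -2 + ((-136 + g)/(6 + m))/4 = -2 + (-136 + g)/(4*(6 + m)))
u(170, M(o(1))) - 1*30590 = (-184 + 170 - 8*(-14))/(4*(6 - 14)) - 1*30590 = (1/4)*(-184 + 170 + 112)/(-8) - 30590 = (1/4)*(-1/8)*98 - 30590 = -49/16 - 30590 = -489489/16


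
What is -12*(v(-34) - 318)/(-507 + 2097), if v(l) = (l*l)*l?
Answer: 79244/265 ≈ 299.03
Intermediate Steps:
v(l) = l**3 (v(l) = l**2*l = l**3)
-12*(v(-34) - 318)/(-507 + 2097) = -12*((-34)**3 - 318)/(-507 + 2097) = -12*(-39304 - 318)/1590 = -(-475464)/1590 = -12*(-19811/795) = 79244/265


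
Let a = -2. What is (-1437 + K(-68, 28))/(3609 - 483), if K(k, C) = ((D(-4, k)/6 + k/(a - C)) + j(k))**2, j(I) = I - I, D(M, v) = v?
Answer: -304829/703350 ≈ -0.43340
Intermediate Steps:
j(I) = 0
K(k, C) = (k/6 + k/(-2 - C))**2 (K(k, C) = ((k/6 + k/(-2 - C)) + 0)**2 = (k/6 + k/(-2 - C))**2)
(-1437 + K(-68, 28))/(3609 - 483) = (-1437 + (1/36)*(-68)**2*(-4 + 28)**2/(2 + 28)**2)/(3609 - 483) = (-1437 + (1/36)*4624*24**2/30**2)/3126 = (-1437 + (1/36)*4624*576*(1/900))*(1/3126) = (-1437 + 18496/225)*(1/3126) = -304829/225*1/3126 = -304829/703350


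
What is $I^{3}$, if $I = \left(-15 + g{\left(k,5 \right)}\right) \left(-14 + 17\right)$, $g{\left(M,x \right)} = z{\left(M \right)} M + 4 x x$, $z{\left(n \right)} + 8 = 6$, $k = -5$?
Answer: $23149125$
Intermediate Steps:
$z{\left(n \right)} = -2$ ($z{\left(n \right)} = -8 + 6 = -2$)
$g{\left(M,x \right)} = - 2 M + 4 x^{2}$ ($g{\left(M,x \right)} = - 2 M + 4 x x = - 2 M + 4 x^{2}$)
$I = 285$ ($I = \left(-15 - \left(-10 - 4 \cdot 5^{2}\right)\right) \left(-14 + 17\right) = \left(-15 + \left(10 + 4 \cdot 25\right)\right) 3 = \left(-15 + \left(10 + 100\right)\right) 3 = \left(-15 + 110\right) 3 = 95 \cdot 3 = 285$)
$I^{3} = 285^{3} = 23149125$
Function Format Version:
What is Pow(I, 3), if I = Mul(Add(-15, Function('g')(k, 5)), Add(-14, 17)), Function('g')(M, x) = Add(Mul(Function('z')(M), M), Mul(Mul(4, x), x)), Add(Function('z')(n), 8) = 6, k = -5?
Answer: 23149125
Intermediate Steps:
Function('z')(n) = -2 (Function('z')(n) = Add(-8, 6) = -2)
Function('g')(M, x) = Add(Mul(-2, M), Mul(4, Pow(x, 2))) (Function('g')(M, x) = Add(Mul(-2, M), Mul(Mul(4, x), x)) = Add(Mul(-2, M), Mul(4, Pow(x, 2))))
I = 285 (I = Mul(Add(-15, Add(Mul(-2, -5), Mul(4, Pow(5, 2)))), Add(-14, 17)) = Mul(Add(-15, Add(10, Mul(4, 25))), 3) = Mul(Add(-15, Add(10, 100)), 3) = Mul(Add(-15, 110), 3) = Mul(95, 3) = 285)
Pow(I, 3) = Pow(285, 3) = 23149125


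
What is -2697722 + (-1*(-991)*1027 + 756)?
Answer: -1679209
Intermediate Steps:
-2697722 + (-1*(-991)*1027 + 756) = -2697722 + (991*1027 + 756) = -2697722 + (1017757 + 756) = -2697722 + 1018513 = -1679209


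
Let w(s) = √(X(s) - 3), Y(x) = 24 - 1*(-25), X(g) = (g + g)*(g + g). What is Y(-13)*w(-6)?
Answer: 49*√141 ≈ 581.84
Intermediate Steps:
X(g) = 4*g² (X(g) = (2*g)*(2*g) = 4*g²)
Y(x) = 49 (Y(x) = 24 + 25 = 49)
w(s) = √(-3 + 4*s²) (w(s) = √(4*s² - 3) = √(-3 + 4*s²))
Y(-13)*w(-6) = 49*√(-3 + 4*(-6)²) = 49*√(-3 + 4*36) = 49*√(-3 + 144) = 49*√141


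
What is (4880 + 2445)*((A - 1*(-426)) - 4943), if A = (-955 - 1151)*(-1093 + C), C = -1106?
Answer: 33889676525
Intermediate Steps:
A = 4631094 (A = (-955 - 1151)*(-1093 - 1106) = -2106*(-2199) = 4631094)
(4880 + 2445)*((A - 1*(-426)) - 4943) = (4880 + 2445)*((4631094 - 1*(-426)) - 4943) = 7325*((4631094 + 426) - 4943) = 7325*(4631520 - 4943) = 7325*4626577 = 33889676525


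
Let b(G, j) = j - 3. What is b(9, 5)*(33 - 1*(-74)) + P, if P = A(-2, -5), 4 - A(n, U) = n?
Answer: 220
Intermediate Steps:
b(G, j) = -3 + j
A(n, U) = 4 - n
P = 6 (P = 4 - 1*(-2) = 4 + 2 = 6)
b(9, 5)*(33 - 1*(-74)) + P = (-3 + 5)*(33 - 1*(-74)) + 6 = 2*(33 + 74) + 6 = 2*107 + 6 = 214 + 6 = 220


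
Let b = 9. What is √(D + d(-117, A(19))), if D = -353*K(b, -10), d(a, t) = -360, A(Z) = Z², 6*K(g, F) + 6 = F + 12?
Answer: I*√1122/3 ≈ 11.165*I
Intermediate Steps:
K(g, F) = 1 + F/6 (K(g, F) = -1 + (F + 12)/6 = -1 + (12 + F)/6 = -1 + (2 + F/6) = 1 + F/6)
D = 706/3 (D = -353*(1 + (⅙)*(-10)) = -353*(1 - 5/3) = -353*(-⅔) = 706/3 ≈ 235.33)
√(D + d(-117, A(19))) = √(706/3 - 360) = √(-374/3) = I*√1122/3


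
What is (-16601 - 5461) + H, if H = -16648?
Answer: -38710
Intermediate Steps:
(-16601 - 5461) + H = (-16601 - 5461) - 16648 = -22062 - 16648 = -38710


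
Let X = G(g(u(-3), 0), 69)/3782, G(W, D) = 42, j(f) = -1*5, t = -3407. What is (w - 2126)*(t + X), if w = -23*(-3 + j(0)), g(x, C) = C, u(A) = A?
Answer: 12511560272/1891 ≈ 6.6164e+6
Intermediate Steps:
j(f) = -5
w = 184 (w = -23*(-3 - 5) = -23*(-8) = 184)
X = 21/1891 (X = 42/3782 = 42*(1/3782) = 21/1891 ≈ 0.011105)
(w - 2126)*(t + X) = (184 - 2126)*(-3407 + 21/1891) = -1942*(-6442616/1891) = 12511560272/1891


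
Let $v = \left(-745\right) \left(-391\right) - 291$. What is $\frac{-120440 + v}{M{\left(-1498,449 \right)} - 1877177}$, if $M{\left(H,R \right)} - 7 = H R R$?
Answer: $- \frac{42641}{75968867} \approx -0.0005613$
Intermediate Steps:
$M{\left(H,R \right)} = 7 + H R^{2}$ ($M{\left(H,R \right)} = 7 + H R R = 7 + H R^{2}$)
$v = 291004$ ($v = 291295 - 291 = 291004$)
$\frac{-120440 + v}{M{\left(-1498,449 \right)} - 1877177} = \frac{-120440 + 291004}{\left(7 - 1498 \cdot 449^{2}\right) - 1877177} = \frac{170564}{\left(7 - 301998298\right) - 1877177} = \frac{170564}{-301998291 - 1877177} = \frac{170564}{-303875468} = 170564 \left(- \frac{1}{303875468}\right) = - \frac{42641}{75968867}$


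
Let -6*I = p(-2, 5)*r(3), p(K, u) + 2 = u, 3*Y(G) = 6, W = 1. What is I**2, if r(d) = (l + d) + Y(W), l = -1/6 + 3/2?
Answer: 361/36 ≈ 10.028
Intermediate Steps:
Y(G) = 2 (Y(G) = (1/3)*6 = 2)
p(K, u) = -2 + u
l = 4/3 (l = -1*1/6 + 3*(1/2) = -1/6 + 3/2 = 4/3 ≈ 1.3333)
r(d) = 10/3 + d (r(d) = (4/3 + d) + 2 = 10/3 + d)
I = -19/6 (I = -(-2 + 5)*(10/3 + 3)/6 = -19/(2*3) = -1/6*19 = -19/6 ≈ -3.1667)
I**2 = (-19/6)**2 = 361/36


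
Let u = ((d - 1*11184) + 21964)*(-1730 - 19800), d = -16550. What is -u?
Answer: -124228100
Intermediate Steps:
u = 124228100 (u = ((-16550 - 1*11184) + 21964)*(-1730 - 19800) = ((-16550 - 11184) + 21964)*(-21530) = (-27734 + 21964)*(-21530) = -5770*(-21530) = 124228100)
-u = -1*124228100 = -124228100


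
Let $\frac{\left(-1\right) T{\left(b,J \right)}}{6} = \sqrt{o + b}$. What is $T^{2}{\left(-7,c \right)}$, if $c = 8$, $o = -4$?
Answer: $-396$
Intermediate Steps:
$T{\left(b,J \right)} = - 6 \sqrt{-4 + b}$
$T^{2}{\left(-7,c \right)} = \left(- 6 \sqrt{-4 - 7}\right)^{2} = \left(- 6 \sqrt{-11}\right)^{2} = \left(- 6 i \sqrt{11}\right)^{2} = -396$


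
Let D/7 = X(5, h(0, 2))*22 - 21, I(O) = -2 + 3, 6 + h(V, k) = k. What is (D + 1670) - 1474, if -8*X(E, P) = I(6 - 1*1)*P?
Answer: 126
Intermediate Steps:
h(V, k) = -6 + k
I(O) = 1
X(E, P) = -P/8
D = -70 (D = 7*(-(-6 + 2)/8*22 - 21) = 7*(-⅛*(-4)*22 - 21) = 7*((½)*22 - 21) = 7*(11 - 21) = 7*(-10) = -70)
(D + 1670) - 1474 = (-70 + 1670) - 1474 = 1600 - 1474 = 126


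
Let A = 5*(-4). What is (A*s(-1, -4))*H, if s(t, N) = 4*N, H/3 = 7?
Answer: 6720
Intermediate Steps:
H = 21 (H = 3*7 = 21)
A = -20
(A*s(-1, -4))*H = -80*(-4)*21 = -20*(-16)*21 = 320*21 = 6720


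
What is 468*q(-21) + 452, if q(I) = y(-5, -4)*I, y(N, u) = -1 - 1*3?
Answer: 39764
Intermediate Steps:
y(N, u) = -4 (y(N, u) = -1 - 3 = -4)
q(I) = -4*I
468*q(-21) + 452 = 468*(-4*(-21)) + 452 = 468*84 + 452 = 39312 + 452 = 39764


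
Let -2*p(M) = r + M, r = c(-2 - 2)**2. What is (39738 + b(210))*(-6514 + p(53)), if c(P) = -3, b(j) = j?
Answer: -261459660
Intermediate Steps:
r = 9 (r = (-3)**2 = 9)
p(M) = -9/2 - M/2 (p(M) = -(9 + M)/2 = -9/2 - M/2)
(39738 + b(210))*(-6514 + p(53)) = (39738 + 210)*(-6514 + (-9/2 - 1/2*53)) = 39948*(-6514 + (-9/2 - 53/2)) = 39948*(-6514 - 31) = 39948*(-6545) = -261459660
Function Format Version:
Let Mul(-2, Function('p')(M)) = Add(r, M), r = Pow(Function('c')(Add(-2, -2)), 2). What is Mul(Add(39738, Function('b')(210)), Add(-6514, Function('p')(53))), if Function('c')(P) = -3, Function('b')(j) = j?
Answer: -261459660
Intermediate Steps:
r = 9 (r = Pow(-3, 2) = 9)
Function('p')(M) = Add(Rational(-9, 2), Mul(Rational(-1, 2), M)) (Function('p')(M) = Mul(Rational(-1, 2), Add(9, M)) = Add(Rational(-9, 2), Mul(Rational(-1, 2), M)))
Mul(Add(39738, Function('b')(210)), Add(-6514, Function('p')(53))) = Mul(Add(39738, 210), Add(-6514, Add(Rational(-9, 2), Mul(Rational(-1, 2), 53)))) = Mul(39948, Add(-6514, Add(Rational(-9, 2), Rational(-53, 2)))) = Mul(39948, Add(-6514, -31)) = Mul(39948, -6545) = -261459660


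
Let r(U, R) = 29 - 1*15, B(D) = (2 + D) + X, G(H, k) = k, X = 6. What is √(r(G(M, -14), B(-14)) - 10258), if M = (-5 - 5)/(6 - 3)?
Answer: 2*I*√2561 ≈ 101.21*I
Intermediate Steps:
M = -10/3 ≈ -3.3333
B(D) = 8 + D (B(D) = (2 + D) + 6 = 8 + D)
r(U, R) = 14 (r(U, R) = 29 - 15 = 14)
√(r(G(M, -14), B(-14)) - 10258) = √(14 - 10258) = √(-10244) = 2*I*√2561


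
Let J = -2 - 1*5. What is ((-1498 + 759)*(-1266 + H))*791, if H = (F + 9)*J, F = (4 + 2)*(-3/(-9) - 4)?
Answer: 686845075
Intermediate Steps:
J = -7 (J = -2 - 5 = -7)
F = -22 (F = 6*(-3*(-⅑) - 4) = 6*(⅓ - 4) = 6*(-11/3) = -22)
H = 91 (H = (-22 + 9)*(-7) = -13*(-7) = 91)
((-1498 + 759)*(-1266 + H))*791 = ((-1498 + 759)*(-1266 + 91))*791 = -739*(-1175)*791 = 868325*791 = 686845075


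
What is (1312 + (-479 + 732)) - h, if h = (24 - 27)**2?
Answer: 1556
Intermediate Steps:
h = 9 (h = (-3)**2 = 9)
(1312 + (-479 + 732)) - h = (1312 + (-479 + 732)) - 1*9 = (1312 + 253) - 9 = 1565 - 9 = 1556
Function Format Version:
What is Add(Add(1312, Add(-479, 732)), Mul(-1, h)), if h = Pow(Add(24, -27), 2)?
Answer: 1556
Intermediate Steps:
h = 9 (h = Pow(-3, 2) = 9)
Add(Add(1312, Add(-479, 732)), Mul(-1, h)) = Add(Add(1312, Add(-479, 732)), Mul(-1, 9)) = Add(Add(1312, 253), -9) = Add(1565, -9) = 1556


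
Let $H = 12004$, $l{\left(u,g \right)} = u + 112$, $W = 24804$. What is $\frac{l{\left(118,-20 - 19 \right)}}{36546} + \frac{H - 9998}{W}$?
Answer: $\frac{6584683}{75540582} \approx 0.087168$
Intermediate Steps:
$l{\left(u,g \right)} = 112 + u$
$\frac{l{\left(118,-20 - 19 \right)}}{36546} + \frac{H - 9998}{W} = \frac{112 + 118}{36546} + \frac{12004 - 9998}{24804} = 230 \cdot \frac{1}{36546} + \left(12004 - 9998\right) \frac{1}{24804} = \frac{115}{18273} + 2006 \cdot \frac{1}{24804} = \frac{115}{18273} + \frac{1003}{12402} = \frac{6584683}{75540582}$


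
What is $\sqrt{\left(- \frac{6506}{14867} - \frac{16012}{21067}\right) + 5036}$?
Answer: $\frac{3 \sqrt{54877205640141955658}}{313203089} \approx 70.956$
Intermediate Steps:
$\sqrt{\left(- \frac{6506}{14867} - \frac{16012}{21067}\right) + 5036} = \sqrt{- \frac{375112306}{313203089} + 5036} = \sqrt{\frac{1576915643898}{313203089}} = \frac{3 \sqrt{54877205640141955658}}{313203089}$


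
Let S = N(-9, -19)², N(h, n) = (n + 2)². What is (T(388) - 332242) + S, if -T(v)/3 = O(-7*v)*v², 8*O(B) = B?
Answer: 153080343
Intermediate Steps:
N(h, n) = (2 + n)²
O(B) = B/8
S = 83521 (S = ((2 - 19)²)² = ((-17)²)² = 289² = 83521)
T(v) = 21*v³/8 (T(v) = -3*(-7*v)/8*v² = -3*(-7*v/8)*v² = -(-21)*v³/8 = 21*v³/8)
(T(388) - 332242) + S = ((21/8)*388³ - 332242) + 83521 = ((21/8)*58411072 - 332242) + 83521 = (153329064 - 332242) + 83521 = 152996822 + 83521 = 153080343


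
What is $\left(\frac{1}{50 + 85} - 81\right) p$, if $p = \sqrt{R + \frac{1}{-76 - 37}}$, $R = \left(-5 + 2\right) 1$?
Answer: $- \frac{21868 i \sqrt{9605}}{15255} \approx - 140.49 i$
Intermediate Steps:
$R = -3$ ($R = \left(-3\right) 1 = -3$)
$p = \frac{2 i \sqrt{9605}}{113}$ ($p = \sqrt{-3 + \frac{1}{-76 - 37}} = \sqrt{-3 + \frac{1}{-113}} = \sqrt{-3 - \frac{1}{113}} = \sqrt{- \frac{340}{113}} = \frac{2 i \sqrt{9605}}{113} \approx 1.7346 i$)
$\left(\frac{1}{50 + 85} - 81\right) p = \left(\frac{1}{50 + 85} - 81\right) \frac{2 i \sqrt{9605}}{113} = \left(\frac{1}{135} - 81\right) \frac{2 i \sqrt{9605}}{113} = - \frac{10934 \frac{2 i \sqrt{9605}}{113}}{135} = - \frac{21868 i \sqrt{9605}}{15255}$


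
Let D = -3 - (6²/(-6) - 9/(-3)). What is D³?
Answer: 0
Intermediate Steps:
D = 0 (D = -3 - (36*(-⅙) - 9*(-⅓)) = -3 - (-6 + 3) = -3 - 1*(-3) = -3 + 3 = 0)
D³ = 0³ = 0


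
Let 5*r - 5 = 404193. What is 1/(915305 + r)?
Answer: 5/4980723 ≈ 1.0039e-6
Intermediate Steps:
r = 404198/5 (r = 1 + (⅕)*404193 = 1 + 404193/5 = 404198/5 ≈ 80840.)
1/(915305 + r) = 1/(915305 + 404198/5) = 1/(4980723/5) = 5/4980723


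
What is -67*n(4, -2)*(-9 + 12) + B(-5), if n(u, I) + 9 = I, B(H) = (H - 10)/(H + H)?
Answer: 4425/2 ≈ 2212.5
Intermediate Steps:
B(H) = (-10 + H)/(2*H) (B(H) = (-10 + H)/((2*H)) = (-10 + H)*(1/(2*H)) = (-10 + H)/(2*H))
n(u, I) = -9 + I
-67*n(4, -2)*(-9 + 12) + B(-5) = -67*(-9 - 2)*(-9 + 12) + (½)*(-10 - 5)/(-5) = -(-737)*3 + (½)*(-⅕)*(-15) = -67*(-33) + 3/2 = 2211 + 3/2 = 4425/2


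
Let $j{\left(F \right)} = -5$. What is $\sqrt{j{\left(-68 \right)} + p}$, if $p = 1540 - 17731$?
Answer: $2 i \sqrt{4049} \approx 127.26 i$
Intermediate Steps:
$p = -16191$ ($p = 1540 - 17731 = -16191$)
$\sqrt{j{\left(-68 \right)} + p} = \sqrt{-5 - 16191} = \sqrt{-16196} = 2 i \sqrt{4049}$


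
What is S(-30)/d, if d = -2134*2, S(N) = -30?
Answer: 15/2134 ≈ 0.0070291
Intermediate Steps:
d = -4268
S(-30)/d = -30/(-4268) = -30*(-1/4268) = 15/2134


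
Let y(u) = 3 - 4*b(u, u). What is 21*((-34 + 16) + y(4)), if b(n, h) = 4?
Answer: -651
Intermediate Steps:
y(u) = -13 (y(u) = 3 - 4*4 = 3 - 16 = -13)
21*((-34 + 16) + y(4)) = 21*((-34 + 16) - 13) = 21*(-18 - 13) = 21*(-31) = -651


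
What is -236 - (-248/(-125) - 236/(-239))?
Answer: -7139272/29875 ≈ -238.97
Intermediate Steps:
-236 - (-248/(-125) - 236/(-239)) = -236 - (-248*(-1/125) - 236*(-1/239)) = -236 - (248/125 + 236/239) = -236 - 1*88772/29875 = -236 - 88772/29875 = -7139272/29875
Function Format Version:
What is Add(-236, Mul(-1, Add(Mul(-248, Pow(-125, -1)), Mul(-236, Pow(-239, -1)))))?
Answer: Rational(-7139272, 29875) ≈ -238.97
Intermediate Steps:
Add(-236, Mul(-1, Add(Mul(-248, Pow(-125, -1)), Mul(-236, Pow(-239, -1))))) = Add(-236, Mul(-1, Add(Mul(-248, Rational(-1, 125)), Mul(-236, Rational(-1, 239))))) = Add(-236, Mul(-1, Add(Rational(248, 125), Rational(236, 239)))) = Add(-236, Mul(-1, Rational(88772, 29875))) = Add(-236, Rational(-88772, 29875)) = Rational(-7139272, 29875)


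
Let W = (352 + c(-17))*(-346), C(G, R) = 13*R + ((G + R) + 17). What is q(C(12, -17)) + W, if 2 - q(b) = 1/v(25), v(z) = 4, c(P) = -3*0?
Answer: -487161/4 ≈ -1.2179e+5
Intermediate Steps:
c(P) = 0
C(G, R) = 17 + G + 14*R (C(G, R) = 13*R + (17 + G + R) = 17 + G + 14*R)
W = -121792 (W = (352 + 0)*(-346) = 352*(-346) = -121792)
q(b) = 7/4 (q(b) = 2 - 1/4 = 7/4)
q(C(12, -17)) + W = 7/4 - 121792 = -487161/4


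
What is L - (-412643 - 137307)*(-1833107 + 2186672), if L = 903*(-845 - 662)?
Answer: 194441710929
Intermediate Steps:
L = -1360821 (L = 903*(-1507) = -1360821)
L - (-412643 - 137307)*(-1833107 + 2186672) = -1360821 - (-412643 - 137307)*(-1833107 + 2186672) = -1360821 - (-549950)*353565 = -1360821 - 1*(-194443071750) = -1360821 + 194443071750 = 194441710929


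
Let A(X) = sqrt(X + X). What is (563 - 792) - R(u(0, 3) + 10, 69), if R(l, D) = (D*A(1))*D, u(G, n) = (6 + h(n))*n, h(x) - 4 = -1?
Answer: -229 - 4761*sqrt(2) ≈ -6962.1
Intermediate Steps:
h(x) = 3 (h(x) = 4 - 1 = 3)
A(X) = sqrt(2)*sqrt(X) (A(X) = sqrt(2*X) = sqrt(2)*sqrt(X))
u(G, n) = 9*n (u(G, n) = (6 + 3)*n = 9*n)
R(l, D) = sqrt(2)*D**2 (R(l, D) = (D*(sqrt(2)*sqrt(1)))*D = (D*(sqrt(2)*1))*D = (D*sqrt(2))*D = sqrt(2)*D**2)
(563 - 792) - R(u(0, 3) + 10, 69) = (563 - 792) - sqrt(2)*69**2 = -229 - sqrt(2)*4761 = -229 - 4761*sqrt(2)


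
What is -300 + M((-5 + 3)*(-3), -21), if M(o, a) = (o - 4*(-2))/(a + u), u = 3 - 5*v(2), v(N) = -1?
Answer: -3914/13 ≈ -301.08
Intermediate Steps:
u = 8 (u = 3 - 5*(-1) = 3 + 5 = 8)
M(o, a) = (8 + o)/(8 + a) (M(o, a) = (o - 4*(-2))/(a + 8) = (o + 8)/(8 + a) = (8 + o)/(8 + a))
-300 + M((-5 + 3)*(-3), -21) = -300 + (8 + (-5 + 3)*(-3))/(8 - 21) = -300 + (8 - 2*(-3))/(-13) = -300 - (8 + 6)/13 = -300 - 1/13*14 = -300 - 14/13 = -3914/13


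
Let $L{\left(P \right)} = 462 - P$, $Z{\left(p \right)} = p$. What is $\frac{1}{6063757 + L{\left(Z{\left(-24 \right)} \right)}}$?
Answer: $\frac{1}{6064243} \approx 1.649 \cdot 10^{-7}$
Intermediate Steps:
$\frac{1}{6063757 + L{\left(Z{\left(-24 \right)} \right)}} = \frac{1}{6063757 + \left(462 - -24\right)} = \frac{1}{6063757 + \left(462 + 24\right)} = \frac{1}{6063757 + 486} = \frac{1}{6064243}$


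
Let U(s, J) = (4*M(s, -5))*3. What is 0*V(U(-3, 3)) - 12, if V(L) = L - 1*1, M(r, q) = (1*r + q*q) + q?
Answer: -12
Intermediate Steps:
M(r, q) = q + r + q² (M(r, q) = (r + q²) + q = q + r + q²)
U(s, J) = 240 + 12*s (U(s, J) = (4*(-5 + s + (-5)²))*3 = (4*(-5 + s + 25))*3 = (4*(20 + s))*3 = (80 + 4*s)*3 = 240 + 12*s)
V(L) = -1 + L (V(L) = L - 1 = -1 + L)
0*V(U(-3, 3)) - 12 = 0*(-1 + (240 + 12*(-3))) - 12 = 0*(-1 + (240 - 36)) - 12 = 0*(-1 + 204) - 12 = 0*203 - 12 = 0 - 12 = -12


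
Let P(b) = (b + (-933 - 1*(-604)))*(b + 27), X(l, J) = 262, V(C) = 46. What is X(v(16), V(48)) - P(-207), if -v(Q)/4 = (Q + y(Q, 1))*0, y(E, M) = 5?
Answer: -96218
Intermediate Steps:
v(Q) = 0 (v(Q) = -4*(Q + 5)*0 = -4*(5 + Q)*0 = -4*0 = 0)
P(b) = (-329 + b)*(27 + b) (P(b) = (b + (-933 + 604))*(27 + b) = (b - 329)*(27 + b) = (-329 + b)*(27 + b))
X(v(16), V(48)) - P(-207) = 262 - (-8883 + (-207)**2 - 302*(-207)) = 262 - (-8883 + 42849 + 62514) = 262 - 1*96480 = 262 - 96480 = -96218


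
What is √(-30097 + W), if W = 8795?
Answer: I*√21302 ≈ 145.95*I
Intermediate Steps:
√(-30097 + W) = √(-30097 + 8795) = √(-21302) = I*√21302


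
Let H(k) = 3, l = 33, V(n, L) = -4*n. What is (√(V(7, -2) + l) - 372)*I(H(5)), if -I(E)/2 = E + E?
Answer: 4464 - 12*√5 ≈ 4437.2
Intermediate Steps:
I(E) = -4*E (I(E) = -2*(E + E) = -4*E)
(√(V(7, -2) + l) - 372)*I(H(5)) = (√(-4*7 + 33) - 372)*(-4*3) = (√(-28 + 33) - 372)*(-12) = (√5 - 372)*(-12) = (-372 + √5)*(-12) = 4464 - 12*√5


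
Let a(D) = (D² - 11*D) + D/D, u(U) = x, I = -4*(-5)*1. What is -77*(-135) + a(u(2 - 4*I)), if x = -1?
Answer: 10408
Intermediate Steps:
I = 20 (I = 20*1 = 20)
u(U) = -1
a(D) = 1 + D² - 11*D (a(D) = (D² - 11*D) + 1 = 1 + D² - 11*D)
-77*(-135) + a(u(2 - 4*I)) = -77*(-135) + (1 + (-1)² - 11*(-1)) = 10395 + (1 + 1 + 11) = 10395 + 13 = 10408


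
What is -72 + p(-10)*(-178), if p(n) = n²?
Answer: -17872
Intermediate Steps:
-72 + p(-10)*(-178) = -72 + (-10)²*(-178) = -72 + 100*(-178) = -72 - 17800 = -17872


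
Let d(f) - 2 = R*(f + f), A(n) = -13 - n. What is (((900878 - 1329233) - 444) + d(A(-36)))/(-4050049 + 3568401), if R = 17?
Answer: 428015/481648 ≈ 0.88865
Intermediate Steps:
d(f) = 2 + 34*f (d(f) = 2 + 17*(f + f) = 2 + 17*(2*f) = 2 + 34*f)
(((900878 - 1329233) - 444) + d(A(-36)))/(-4050049 + 3568401) = (((900878 - 1329233) - 444) + (2 + 34*(-13 - 1*(-36))))/(-4050049 + 3568401) = ((-428355 - 444) + (2 + 34*(-13 + 36)))/(-481648) = (-428799 + (2 + 34*23))*(-1/481648) = (-428799 + (2 + 782))*(-1/481648) = (-428799 + 784)*(-1/481648) = -428015*(-1/481648) = 428015/481648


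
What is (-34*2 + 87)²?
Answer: 361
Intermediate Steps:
(-34*2 + 87)² = (-68 + 87)² = 19² = 361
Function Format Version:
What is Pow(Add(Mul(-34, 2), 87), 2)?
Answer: 361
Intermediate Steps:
Pow(Add(Mul(-34, 2), 87), 2) = Pow(Add(-68, 87), 2) = Pow(19, 2) = 361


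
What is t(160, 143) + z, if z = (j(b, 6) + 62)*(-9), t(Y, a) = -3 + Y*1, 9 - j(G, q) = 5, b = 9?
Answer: -437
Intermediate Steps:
j(G, q) = 4 (j(G, q) = 9 - 1*5 = 9 - 5 = 4)
t(Y, a) = -3 + Y
z = -594 (z = (4 + 62)*(-9) = 66*(-9) = -594)
t(160, 143) + z = (-3 + 160) - 594 = 157 - 594 = -437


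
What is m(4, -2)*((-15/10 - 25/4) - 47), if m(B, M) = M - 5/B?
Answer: 2847/16 ≈ 177.94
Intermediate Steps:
m(4, -2)*((-15/10 - 25/4) - 47) = (-2 - 5/4)*((-15/10 - 25/4) - 47) = (-2 - 5*¼)*((-15*⅒ - 25*¼) - 47) = (-2 - 5/4)*((-3/2 - 25/4) - 47) = -13*(-31/4 - 47)/4 = -13/4*(-219/4) = 2847/16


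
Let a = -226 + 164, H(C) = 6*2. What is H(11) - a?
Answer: 74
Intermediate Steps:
H(C) = 12
a = -62
H(11) - a = 12 - 1*(-62) = 12 + 62 = 74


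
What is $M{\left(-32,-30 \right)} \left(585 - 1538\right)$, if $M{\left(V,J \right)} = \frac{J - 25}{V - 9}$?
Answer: $- \frac{52415}{41} \approx -1278.4$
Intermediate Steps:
$M{\left(V,J \right)} = \frac{-25 + J}{-9 + V}$
$M{\left(-32,-30 \right)} \left(585 - 1538\right) = \frac{-25 - 30}{-9 - 32} \left(585 - 1538\right) = \frac{1}{-41} \left(-55\right) \left(-953\right) = \left(- \frac{1}{41}\right) \left(-55\right) \left(-953\right) = \frac{55}{41} \left(-953\right) = - \frac{52415}{41}$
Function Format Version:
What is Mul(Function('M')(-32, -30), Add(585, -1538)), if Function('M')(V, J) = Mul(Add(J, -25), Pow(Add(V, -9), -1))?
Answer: Rational(-52415, 41) ≈ -1278.4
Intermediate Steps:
Function('M')(V, J) = Mul(Pow(Add(-9, V), -1), Add(-25, J)) (Function('M')(V, J) = Mul(Add(-25, J), Pow(Add(-9, V), -1)) = Mul(Pow(Add(-9, V), -1), Add(-25, J)))
Mul(Function('M')(-32, -30), Add(585, -1538)) = Mul(Mul(Pow(Add(-9, -32), -1), Add(-25, -30)), Add(585, -1538)) = Mul(Mul(Pow(-41, -1), -55), -953) = Mul(Mul(Rational(-1, 41), -55), -953) = Mul(Rational(55, 41), -953) = Rational(-52415, 41)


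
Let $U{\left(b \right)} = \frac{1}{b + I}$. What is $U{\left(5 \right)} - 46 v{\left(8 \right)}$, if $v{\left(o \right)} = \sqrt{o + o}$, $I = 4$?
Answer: $- \frac{1655}{9} \approx -183.89$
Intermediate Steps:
$v{\left(o \right)} = \sqrt{2} \sqrt{o}$ ($v{\left(o \right)} = \sqrt{2 o} = \sqrt{2} \sqrt{o}$)
$U{\left(b \right)} = \frac{1}{4 + b}$ ($U{\left(b \right)} = \frac{1}{b + 4} = \frac{1}{4 + b}$)
$U{\left(5 \right)} - 46 v{\left(8 \right)} = \frac{1}{4 + 5} - 46 \sqrt{2} \sqrt{8} = \frac{1}{9} - 46 \sqrt{2} \cdot 2 \sqrt{2} = \frac{1}{9} - 184 = - \frac{1655}{9}$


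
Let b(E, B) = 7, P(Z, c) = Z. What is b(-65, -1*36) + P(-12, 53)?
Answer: -5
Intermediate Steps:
b(-65, -1*36) + P(-12, 53) = 7 - 12 = -5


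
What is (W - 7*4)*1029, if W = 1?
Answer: -27783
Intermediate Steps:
(W - 7*4)*1029 = (1 - 7*4)*1029 = (1 - 28)*1029 = -27*1029 = -27783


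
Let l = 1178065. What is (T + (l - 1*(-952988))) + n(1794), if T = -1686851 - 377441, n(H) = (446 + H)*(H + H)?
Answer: 8103881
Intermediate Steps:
n(H) = 2*H*(446 + H) (n(H) = (446 + H)*(2*H) = 2*H*(446 + H))
T = -2064292
(T + (l - 1*(-952988))) + n(1794) = (-2064292 + (1178065 - 1*(-952988))) + 2*1794*(446 + 1794) = (-2064292 + (1178065 + 952988)) + 2*1794*2240 = (-2064292 + 2131053) + 8037120 = 66761 + 8037120 = 8103881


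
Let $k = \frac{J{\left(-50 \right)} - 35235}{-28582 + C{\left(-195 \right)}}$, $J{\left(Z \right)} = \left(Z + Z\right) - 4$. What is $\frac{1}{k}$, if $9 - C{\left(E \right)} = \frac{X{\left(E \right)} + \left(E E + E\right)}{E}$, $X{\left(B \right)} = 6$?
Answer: $\frac{1844633}{2297035} \approx 0.80305$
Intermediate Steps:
$J{\left(Z \right)} = -4 + 2 Z$ ($J{\left(Z \right)} = 2 Z - 4 = -4 + 2 Z$)
$C{\left(E \right)} = 9 - \frac{6 + E + E^{2}}{E}$ ($C{\left(E \right)} = 9 - \frac{6 + \left(E E + E\right)}{E} = 9 - \frac{6 + \left(E^{2} + E\right)}{E} = 9 - \frac{6 + \left(E + E^{2}\right)}{E} = 9 - \frac{6 + E + E^{2}}{E}$)
$k = \frac{2297035}{1844633}$ ($k = \frac{\left(-4 + 2 \left(-50\right)\right) - 35235}{-28582 - \left(-203 - \frac{2}{65}\right)} = \frac{\left(-4 - 100\right) - 35235}{-28582 + \left(8 + 195 - - \frac{2}{65}\right)} = \frac{-104 - 35235}{-28582 + \left(8 + 195 + \frac{2}{65}\right)} = - \frac{35339}{-28582 + \frac{13197}{65}} = - \frac{35339}{- \frac{1844633}{65}} = \left(-35339\right) \left(- \frac{65}{1844633}\right) = \frac{2297035}{1844633} \approx 1.2453$)
$\frac{1}{k} = \frac{1}{\frac{2297035}{1844633}} = \frac{1844633}{2297035}$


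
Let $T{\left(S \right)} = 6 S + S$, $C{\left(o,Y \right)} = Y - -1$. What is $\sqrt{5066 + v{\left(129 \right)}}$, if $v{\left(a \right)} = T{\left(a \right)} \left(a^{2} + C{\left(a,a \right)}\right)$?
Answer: $\sqrt{15149279} \approx 3892.2$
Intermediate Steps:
$C{\left(o,Y \right)} = 1 + Y$ ($C{\left(o,Y \right)} = Y + 1 = 1 + Y$)
$T{\left(S \right)} = 7 S$
$v{\left(a \right)} = 7 a \left(1 + a + a^{2}\right)$ ($v{\left(a \right)} = 7 a \left(a^{2} + \left(1 + a\right)\right) = 7 a \left(1 + a + a^{2}\right)$)
$\sqrt{5066 + v{\left(129 \right)}} = \sqrt{5066 + 7 \cdot 129 \left(1 + 129 + 129^{2}\right)} = \sqrt{5066 + 7 \cdot 129 \left(1 + 129 + 16641\right)} = \sqrt{5066 + 7 \cdot 129 \cdot 16771} = \sqrt{5066 + 15144213} = \sqrt{15149279}$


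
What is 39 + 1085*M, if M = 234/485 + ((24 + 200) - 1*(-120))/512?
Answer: 8017439/6208 ≈ 1291.5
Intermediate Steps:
M = 35831/31040 (M = 234*(1/485) + (224 + 120)*(1/512) = 234/485 + 344*(1/512) = 234/485 + 43/64 = 35831/31040 ≈ 1.1543)
39 + 1085*M = 39 + 1085*(35831/31040) = 39 + 7775327/6208 = 8017439/6208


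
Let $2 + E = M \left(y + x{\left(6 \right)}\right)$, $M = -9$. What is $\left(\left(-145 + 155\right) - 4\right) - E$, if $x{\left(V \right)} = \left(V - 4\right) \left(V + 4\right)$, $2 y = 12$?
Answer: $242$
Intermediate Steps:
$y = 6$ ($y = \frac{1}{2} \cdot 12 = 6$)
$x{\left(V \right)} = \left(-4 + V\right) \left(4 + V\right)$
$E = -236$ ($E = -2 - 9 \left(6 - \left(16 - 6^{2}\right)\right) = -2 - 9 \left(6 + \left(-16 + 36\right)\right) = -2 - 9 \left(6 + 20\right) = -2 - 234 = -236$)
$\left(\left(-145 + 155\right) - 4\right) - E = \left(\left(-145 + 155\right) - 4\right) - -236 = \left(10 - 4\right) + 236 = 6 + 236 = 242$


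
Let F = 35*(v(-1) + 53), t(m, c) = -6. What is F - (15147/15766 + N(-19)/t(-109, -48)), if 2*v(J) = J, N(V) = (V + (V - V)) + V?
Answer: 43282540/23649 ≈ 1830.2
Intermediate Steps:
N(V) = 2*V (N(V) = (V + 0) + V = V + V = 2*V)
v(J) = J/2
F = 3675/2 (F = 35*((1/2)*(-1) + 53) = 35*(-1/2 + 53) = 35*(105/2) = 3675/2 ≈ 1837.5)
F - (15147/15766 + N(-19)/t(-109, -48)) = 3675/2 - (15147/15766 + (2*(-19))/(-6)) = 3675/2 - (15147*(1/15766) - 38*(-1/6)) = 3675/2 - (15147/15766 + 19/3) = 3675/2 - 1*344995/47298 = 3675/2 - 344995/47298 = 43282540/23649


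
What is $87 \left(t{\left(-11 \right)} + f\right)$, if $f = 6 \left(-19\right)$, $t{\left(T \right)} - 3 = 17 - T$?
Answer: $-7221$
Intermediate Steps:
$t{\left(T \right)} = 20 - T$ ($t{\left(T \right)} = 3 - \left(-17 + T\right) = 20 - T$)
$f = -114$
$87 \left(t{\left(-11 \right)} + f\right) = 87 \left(\left(20 - -11\right) - 114\right) = 87 \left(\left(20 + 11\right) - 114\right) = 87 \left(31 - 114\right) = 87 \left(-83\right) = -7221$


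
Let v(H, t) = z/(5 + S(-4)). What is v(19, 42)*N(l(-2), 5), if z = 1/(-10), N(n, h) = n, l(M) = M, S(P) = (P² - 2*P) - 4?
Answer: 1/125 ≈ 0.0080000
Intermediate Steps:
S(P) = -4 + P² - 2*P
z = -⅒ (z = 1*(-⅒) = -⅒ ≈ -0.10000)
v(H, t) = -1/250 (v(H, t) = -⅒/(5 + (-4 + (-4)² - 2*(-4))) = -⅒/(5 + (-4 + 16 + 8)) = -⅒/(5 + 20) = -⅒/25 = (1/25)*(-⅒) = -1/250)
v(19, 42)*N(l(-2), 5) = -1/250*(-2) = 1/125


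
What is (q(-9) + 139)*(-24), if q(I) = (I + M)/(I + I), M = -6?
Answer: -3356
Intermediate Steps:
q(I) = (-6 + I)/(2*I) (q(I) = (I - 6)/(I + I) = (-6 + I)/((2*I)) = (-6 + I)*(1/(2*I)) = (-6 + I)/(2*I))
(q(-9) + 139)*(-24) = ((1/2)*(-6 - 9)/(-9) + 139)*(-24) = ((1/2)*(-1/9)*(-15) + 139)*(-24) = (5/6 + 139)*(-24) = (839/6)*(-24) = -3356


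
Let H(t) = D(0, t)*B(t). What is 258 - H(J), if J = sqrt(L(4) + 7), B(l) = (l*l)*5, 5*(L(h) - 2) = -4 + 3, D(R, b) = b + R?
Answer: 258 - 88*sqrt(55)/5 ≈ 127.47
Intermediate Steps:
D(R, b) = R + b
L(h) = 9/5 (L(h) = 2 + (-4 + 3)/5 = 2 + (1/5)*(-1) = 2 - 1/5 = 9/5)
B(l) = 5*l**2 (B(l) = l**2*5 = 5*l**2)
J = 2*sqrt(55)/5 (J = sqrt(9/5 + 7) = sqrt(44/5) = 2*sqrt(55)/5 ≈ 2.9665)
H(t) = 5*t**3 (H(t) = (0 + t)*(5*t**2) = t*(5*t**2) = 5*t**3)
258 - H(J) = 258 - 5*(2*sqrt(55)/5)**3 = 258 - 5*88*sqrt(55)/25 = 258 - 88*sqrt(55)/5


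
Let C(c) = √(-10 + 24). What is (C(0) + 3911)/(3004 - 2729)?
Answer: 3911/275 + √14/275 ≈ 14.235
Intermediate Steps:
C(c) = √14
(C(0) + 3911)/(3004 - 2729) = (√14 + 3911)/(3004 - 2729) = (3911 + √14)/275 = (3911 + √14)*(1/275) = 3911/275 + √14/275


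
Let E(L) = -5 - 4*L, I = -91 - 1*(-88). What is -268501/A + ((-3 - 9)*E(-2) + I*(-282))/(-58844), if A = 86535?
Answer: -7934883097/2546032770 ≈ -3.1166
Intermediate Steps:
I = -3 (I = -91 + 88 = -3)
-268501/A + ((-3 - 9)*E(-2) + I*(-282))/(-58844) = -268501/86535 + ((-3 - 9)*(-5 - 4*(-2)) - 3*(-282))/(-58844) = -268501*1/86535 + (-12*(-5 + 8) + 846)*(-1/58844) = -268501/86535 + (-12*3 + 846)*(-1/58844) = -268501/86535 + (-36 + 846)*(-1/58844) = -268501/86535 + 810*(-1/58844) = -268501/86535 - 405/29422 = -7934883097/2546032770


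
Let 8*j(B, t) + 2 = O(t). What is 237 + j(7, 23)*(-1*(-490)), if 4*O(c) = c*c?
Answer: 131437/16 ≈ 8214.8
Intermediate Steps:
O(c) = c**2/4 (O(c) = (c*c)/4 = c**2/4)
j(B, t) = -1/4 + t**2/32 (j(B, t) = -1/4 + (t**2/4)/8 = -1/4 + t**2/32)
237 + j(7, 23)*(-1*(-490)) = 237 + (-1/4 + (1/32)*23**2)*(-1*(-490)) = 237 + (-1/4 + (1/32)*529)*490 = 237 + (-1/4 + 529/32)*490 = 237 + (521/32)*490 = 237 + 127645/16 = 131437/16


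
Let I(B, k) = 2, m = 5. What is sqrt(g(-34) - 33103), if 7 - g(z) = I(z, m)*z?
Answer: 2*I*sqrt(8257) ≈ 181.74*I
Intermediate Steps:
g(z) = 7 - 2*z
sqrt(g(-34) - 33103) = sqrt((7 - 2*(-34)) - 33103) = sqrt((7 + 68) - 33103) = sqrt(75 - 33103) = sqrt(-33028) = 2*I*sqrt(8257)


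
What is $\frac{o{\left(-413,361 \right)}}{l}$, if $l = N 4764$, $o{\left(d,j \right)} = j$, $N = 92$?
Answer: $\frac{361}{438288} \approx 0.00082366$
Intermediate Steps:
$l = 438288$ ($l = 92 \cdot 4764 = 438288$)
$\frac{o{\left(-413,361 \right)}}{l} = \frac{361}{438288}$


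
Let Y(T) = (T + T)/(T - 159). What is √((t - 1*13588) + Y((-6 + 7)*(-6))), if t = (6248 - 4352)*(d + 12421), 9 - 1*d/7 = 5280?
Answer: 2*I*√35105188470/55 ≈ 6813.2*I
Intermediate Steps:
d = -36897 (d = 63 - 7*5280 = 63 - 36960 = -36897)
t = -46406496 (t = (6248 - 4352)*(-36897 + 12421) = 1896*(-24476) = -46406496)
Y(T) = 2*T/(-159 + T) (Y(T) = (2*T)/(-159 + T) = 2*T/(-159 + T))
√((t - 1*13588) + Y((-6 + 7)*(-6))) = √((-46406496 - 1*13588) + 2*((-6 + 7)*(-6))/(-159 + (-6 + 7)*(-6))) = √((-46406496 - 13588) + 2*(1*(-6))/(-159 + 1*(-6))) = √(-46420084 + 2*(-6)/(-159 - 6)) = √(-46420084 + 2*(-6)/(-165)) = √(-46420084 + 2*(-6)*(-1/165)) = √(-46420084 + 4/55) = √(-2553104616/55) = 2*I*√35105188470/55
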